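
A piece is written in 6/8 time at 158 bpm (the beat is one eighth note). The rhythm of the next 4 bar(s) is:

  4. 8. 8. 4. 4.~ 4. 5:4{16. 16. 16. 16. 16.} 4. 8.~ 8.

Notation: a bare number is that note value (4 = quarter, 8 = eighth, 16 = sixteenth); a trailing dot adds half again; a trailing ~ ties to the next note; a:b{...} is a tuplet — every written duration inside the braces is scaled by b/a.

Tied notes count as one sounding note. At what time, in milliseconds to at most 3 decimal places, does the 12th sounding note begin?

note 12 onset = 21b = 7974.684ms

1. 0.0ms @ 0 + 1139.241ms (3)
2. 1139.241ms @ 3 + 569.62ms (3/2)
3. 1708.861ms @ 9/2 + 569.62ms (3/2)
4. 2278.481ms @ 6 + 1139.241ms (3)
5. 3417.722ms @ 9 + 2278.481ms (6)
6. 5696.203ms @ 15 + 227.848ms (3/5)
7. 5924.051ms @ 78/5 + 227.848ms (3/5)
8. 6151.899ms @ 81/5 + 227.848ms (3/5)
9. 6379.747ms @ 84/5 + 227.848ms (3/5)
10. 6607.595ms @ 87/5 + 227.848ms (3/5)
11. 6835.443ms @ 18 + 1139.241ms (3)
12. 7974.684ms @ 21 + 1139.241ms (3)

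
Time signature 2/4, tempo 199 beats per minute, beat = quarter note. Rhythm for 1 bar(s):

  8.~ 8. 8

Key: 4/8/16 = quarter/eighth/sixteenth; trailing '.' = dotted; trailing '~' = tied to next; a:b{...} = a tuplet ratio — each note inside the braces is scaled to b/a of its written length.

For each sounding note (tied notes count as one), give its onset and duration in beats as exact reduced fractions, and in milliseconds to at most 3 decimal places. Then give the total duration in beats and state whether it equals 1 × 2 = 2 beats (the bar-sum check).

1) 0.0ms=0b +452.261ms=3/2b
2) 452.261ms=3/2b +150.754ms=1/2b
Σ=2b of 2 (199bpm 2/4) — PASS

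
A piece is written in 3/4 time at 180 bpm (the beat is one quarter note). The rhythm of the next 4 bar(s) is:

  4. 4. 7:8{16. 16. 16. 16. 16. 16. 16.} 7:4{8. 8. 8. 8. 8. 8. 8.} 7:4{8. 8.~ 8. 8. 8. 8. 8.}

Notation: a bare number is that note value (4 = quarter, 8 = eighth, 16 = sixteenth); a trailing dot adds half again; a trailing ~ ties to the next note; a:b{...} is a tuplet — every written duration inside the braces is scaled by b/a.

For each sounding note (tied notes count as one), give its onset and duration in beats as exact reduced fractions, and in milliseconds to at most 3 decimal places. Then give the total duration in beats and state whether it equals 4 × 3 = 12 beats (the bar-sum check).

1) 0.0ms=0b +500.0ms=3/2b
2) 500.0ms=3/2b +500.0ms=3/2b
3) 1000.0ms=3b +142.857ms=3/7b
4) 1142.857ms=24/7b +142.857ms=3/7b
5) 1285.714ms=27/7b +142.857ms=3/7b
6) 1428.571ms=30/7b +142.857ms=3/7b
7) 1571.429ms=33/7b +142.857ms=3/7b
8) 1714.286ms=36/7b +142.857ms=3/7b
9) 1857.143ms=39/7b +142.857ms=3/7b
10) 2000.0ms=6b +142.857ms=3/7b
11) 2142.857ms=45/7b +142.857ms=3/7b
12) 2285.714ms=48/7b +142.857ms=3/7b
13) 2428.571ms=51/7b +142.857ms=3/7b
14) 2571.429ms=54/7b +142.857ms=3/7b
15) 2714.286ms=57/7b +142.857ms=3/7b
16) 2857.143ms=60/7b +142.857ms=3/7b
17) 3000.0ms=9b +142.857ms=3/7b
18) 3142.857ms=66/7b +285.714ms=6/7b
19) 3428.571ms=72/7b +142.857ms=3/7b
20) 3571.429ms=75/7b +142.857ms=3/7b
21) 3714.286ms=78/7b +142.857ms=3/7b
22) 3857.143ms=81/7b +142.857ms=3/7b
Σ=12b of 12 (180bpm 3/4) — PASS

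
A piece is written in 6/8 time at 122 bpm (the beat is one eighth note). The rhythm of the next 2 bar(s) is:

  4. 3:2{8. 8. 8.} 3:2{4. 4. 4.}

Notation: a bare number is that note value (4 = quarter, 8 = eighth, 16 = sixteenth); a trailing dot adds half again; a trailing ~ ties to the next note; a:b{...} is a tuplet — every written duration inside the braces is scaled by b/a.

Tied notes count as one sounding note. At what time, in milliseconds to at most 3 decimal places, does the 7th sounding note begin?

1. 0.0ms @ 0 + 1475.41ms (3)
2. 1475.41ms @ 3 + 491.803ms (1)
3. 1967.213ms @ 4 + 491.803ms (1)
4. 2459.016ms @ 5 + 491.803ms (1)
5. 2950.82ms @ 6 + 983.607ms (2)
6. 3934.426ms @ 8 + 983.607ms (2)
7. 4918.033ms @ 10 + 983.607ms (2)

note 7 onset = 10b = 4918.033ms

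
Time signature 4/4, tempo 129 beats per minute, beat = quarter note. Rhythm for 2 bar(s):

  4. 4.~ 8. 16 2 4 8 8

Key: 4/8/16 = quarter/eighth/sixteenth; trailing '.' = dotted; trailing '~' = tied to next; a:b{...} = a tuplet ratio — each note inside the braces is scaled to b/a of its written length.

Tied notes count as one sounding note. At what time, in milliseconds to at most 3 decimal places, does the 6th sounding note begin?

note 6 onset = 7b = 3255.814ms

1. 0.0ms @ 0 + 697.674ms (3/2)
2. 697.674ms @ 3/2 + 1046.512ms (9/4)
3. 1744.186ms @ 15/4 + 116.279ms (1/4)
4. 1860.465ms @ 4 + 930.233ms (2)
5. 2790.698ms @ 6 + 465.116ms (1)
6. 3255.814ms @ 7 + 232.558ms (1/2)
7. 3488.372ms @ 15/2 + 232.558ms (1/2)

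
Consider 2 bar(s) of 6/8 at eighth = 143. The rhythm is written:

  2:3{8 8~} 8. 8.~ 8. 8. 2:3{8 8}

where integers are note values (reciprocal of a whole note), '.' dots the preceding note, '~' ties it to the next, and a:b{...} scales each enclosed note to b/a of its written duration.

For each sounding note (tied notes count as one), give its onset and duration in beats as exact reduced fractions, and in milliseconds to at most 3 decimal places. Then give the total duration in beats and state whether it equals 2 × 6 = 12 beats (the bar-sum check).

1) 0.0ms=0b +629.371ms=3/2b
2) 629.371ms=3/2b +1258.741ms=3b
3) 1888.112ms=9/2b +1258.741ms=3b
4) 3146.853ms=15/2b +629.371ms=3/2b
5) 3776.224ms=9b +629.371ms=3/2b
6) 4405.594ms=21/2b +629.371ms=3/2b
Σ=12b of 12 (143bpm 6/8) — PASS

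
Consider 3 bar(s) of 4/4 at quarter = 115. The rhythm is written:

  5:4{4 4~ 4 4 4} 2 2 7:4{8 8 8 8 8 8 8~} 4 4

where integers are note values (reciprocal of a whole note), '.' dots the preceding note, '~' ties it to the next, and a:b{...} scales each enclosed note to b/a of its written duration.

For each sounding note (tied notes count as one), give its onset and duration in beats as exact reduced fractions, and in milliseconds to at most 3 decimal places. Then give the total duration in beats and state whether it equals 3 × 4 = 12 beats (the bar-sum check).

1) 0.0ms=0b +417.391ms=4/5b
2) 417.391ms=4/5b +834.783ms=8/5b
3) 1252.174ms=12/5b +417.391ms=4/5b
4) 1669.565ms=16/5b +417.391ms=4/5b
5) 2086.957ms=4b +1043.478ms=2b
6) 3130.435ms=6b +1043.478ms=2b
7) 4173.913ms=8b +149.068ms=2/7b
8) 4322.981ms=58/7b +149.068ms=2/7b
9) 4472.05ms=60/7b +149.068ms=2/7b
10) 4621.118ms=62/7b +149.068ms=2/7b
11) 4770.186ms=64/7b +149.068ms=2/7b
12) 4919.255ms=66/7b +149.068ms=2/7b
13) 5068.323ms=68/7b +670.807ms=9/7b
14) 5739.13ms=11b +521.739ms=1b
Σ=12b of 12 (115bpm 4/4) — PASS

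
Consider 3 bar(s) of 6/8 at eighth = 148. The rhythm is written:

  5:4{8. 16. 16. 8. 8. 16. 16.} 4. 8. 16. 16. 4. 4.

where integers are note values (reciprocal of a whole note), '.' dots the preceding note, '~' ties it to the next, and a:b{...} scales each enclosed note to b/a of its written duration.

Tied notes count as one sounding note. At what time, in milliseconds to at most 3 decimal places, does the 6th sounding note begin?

1. 0.0ms @ 0 + 486.486ms (6/5)
2. 486.486ms @ 6/5 + 243.243ms (3/5)
3. 729.73ms @ 9/5 + 243.243ms (3/5)
4. 972.973ms @ 12/5 + 486.486ms (6/5)
5. 1459.459ms @ 18/5 + 486.486ms (6/5)
6. 1945.946ms @ 24/5 + 243.243ms (3/5)
7. 2189.189ms @ 27/5 + 243.243ms (3/5)
8. 2432.432ms @ 6 + 1216.216ms (3)
9. 3648.649ms @ 9 + 608.108ms (3/2)
10. 4256.757ms @ 21/2 + 304.054ms (3/4)
11. 4560.811ms @ 45/4 + 304.054ms (3/4)
12. 4864.865ms @ 12 + 1216.216ms (3)
13. 6081.081ms @ 15 + 1216.216ms (3)

note 6 onset = 24/5b = 1945.946ms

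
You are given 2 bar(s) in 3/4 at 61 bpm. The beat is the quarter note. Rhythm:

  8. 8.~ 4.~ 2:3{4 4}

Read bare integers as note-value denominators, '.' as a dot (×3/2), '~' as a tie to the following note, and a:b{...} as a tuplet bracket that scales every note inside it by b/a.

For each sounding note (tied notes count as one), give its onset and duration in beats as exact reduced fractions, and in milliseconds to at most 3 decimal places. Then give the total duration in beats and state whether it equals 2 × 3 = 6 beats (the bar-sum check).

1) 0.0ms=0b +737.705ms=3/4b
2) 737.705ms=3/4b +3688.525ms=15/4b
3) 4426.23ms=9/2b +1475.41ms=3/2b
Σ=6b of 6 (61bpm 3/4) — PASS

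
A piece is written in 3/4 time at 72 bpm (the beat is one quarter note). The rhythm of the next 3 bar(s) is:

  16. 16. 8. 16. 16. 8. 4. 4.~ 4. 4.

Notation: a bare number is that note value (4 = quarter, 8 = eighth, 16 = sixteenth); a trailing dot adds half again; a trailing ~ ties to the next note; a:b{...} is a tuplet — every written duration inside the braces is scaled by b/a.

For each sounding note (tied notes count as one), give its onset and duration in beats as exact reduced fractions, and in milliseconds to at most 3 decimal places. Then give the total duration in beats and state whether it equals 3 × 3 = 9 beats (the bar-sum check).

1) 0.0ms=0b +312.5ms=3/8b
2) 312.5ms=3/8b +312.5ms=3/8b
3) 625.0ms=3/4b +625.0ms=3/4b
4) 1250.0ms=3/2b +312.5ms=3/8b
5) 1562.5ms=15/8b +312.5ms=3/8b
6) 1875.0ms=9/4b +625.0ms=3/4b
7) 2500.0ms=3b +1250.0ms=3/2b
8) 3750.0ms=9/2b +2500.0ms=3b
9) 6250.0ms=15/2b +1250.0ms=3/2b
Σ=9b of 9 (72bpm 3/4) — PASS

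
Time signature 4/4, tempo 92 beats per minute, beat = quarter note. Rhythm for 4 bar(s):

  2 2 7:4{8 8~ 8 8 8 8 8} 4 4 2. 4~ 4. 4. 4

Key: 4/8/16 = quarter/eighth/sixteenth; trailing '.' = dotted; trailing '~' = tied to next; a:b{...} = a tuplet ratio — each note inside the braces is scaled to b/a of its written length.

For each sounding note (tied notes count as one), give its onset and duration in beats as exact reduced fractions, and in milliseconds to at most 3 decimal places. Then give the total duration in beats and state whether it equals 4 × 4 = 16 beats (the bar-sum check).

1) 0.0ms=0b +1304.348ms=2b
2) 1304.348ms=2b +1304.348ms=2b
3) 2608.696ms=4b +186.335ms=2/7b
4) 2795.031ms=30/7b +372.671ms=4/7b
5) 3167.702ms=34/7b +186.335ms=2/7b
6) 3354.037ms=36/7b +186.335ms=2/7b
7) 3540.373ms=38/7b +186.335ms=2/7b
8) 3726.708ms=40/7b +186.335ms=2/7b
9) 3913.043ms=6b +652.174ms=1b
10) 4565.217ms=7b +652.174ms=1b
11) 5217.391ms=8b +1956.522ms=3b
12) 7173.913ms=11b +1630.435ms=5/2b
13) 8804.348ms=27/2b +978.261ms=3/2b
14) 9782.609ms=15b +652.174ms=1b
Σ=16b of 16 (92bpm 4/4) — PASS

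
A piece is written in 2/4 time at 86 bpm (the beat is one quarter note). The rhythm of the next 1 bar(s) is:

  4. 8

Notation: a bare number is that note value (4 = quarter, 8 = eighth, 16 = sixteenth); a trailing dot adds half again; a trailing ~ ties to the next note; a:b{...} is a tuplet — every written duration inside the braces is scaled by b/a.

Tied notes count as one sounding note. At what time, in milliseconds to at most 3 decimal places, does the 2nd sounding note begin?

1. 0.0ms @ 0 + 1046.512ms (3/2)
2. 1046.512ms @ 3/2 + 348.837ms (1/2)

note 2 onset = 3/2b = 1046.512ms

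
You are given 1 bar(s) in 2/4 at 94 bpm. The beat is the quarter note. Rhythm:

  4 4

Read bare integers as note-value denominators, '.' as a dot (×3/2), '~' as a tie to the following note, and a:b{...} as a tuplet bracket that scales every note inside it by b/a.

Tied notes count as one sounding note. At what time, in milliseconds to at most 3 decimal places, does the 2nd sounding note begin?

note 2 onset = 1b = 638.298ms

1. 0.0ms @ 0 + 638.298ms (1)
2. 638.298ms @ 1 + 638.298ms (1)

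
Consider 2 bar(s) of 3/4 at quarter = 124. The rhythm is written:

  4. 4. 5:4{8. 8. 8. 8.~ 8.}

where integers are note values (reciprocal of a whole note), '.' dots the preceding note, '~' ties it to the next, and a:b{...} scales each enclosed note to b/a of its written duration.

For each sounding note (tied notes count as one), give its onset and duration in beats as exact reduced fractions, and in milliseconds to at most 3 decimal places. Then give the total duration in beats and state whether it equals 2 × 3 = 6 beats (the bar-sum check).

1) 0.0ms=0b +725.806ms=3/2b
2) 725.806ms=3/2b +725.806ms=3/2b
3) 1451.613ms=3b +290.323ms=3/5b
4) 1741.935ms=18/5b +290.323ms=3/5b
5) 2032.258ms=21/5b +290.323ms=3/5b
6) 2322.581ms=24/5b +580.645ms=6/5b
Σ=6b of 6 (124bpm 3/4) — PASS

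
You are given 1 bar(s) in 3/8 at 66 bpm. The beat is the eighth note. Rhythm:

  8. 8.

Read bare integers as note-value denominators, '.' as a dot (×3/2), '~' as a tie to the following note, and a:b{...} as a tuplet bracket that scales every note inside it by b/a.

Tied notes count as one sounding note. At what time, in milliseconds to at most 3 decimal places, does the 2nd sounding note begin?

1. 0.0ms @ 0 + 1363.636ms (3/2)
2. 1363.636ms @ 3/2 + 1363.636ms (3/2)

note 2 onset = 3/2b = 1363.636ms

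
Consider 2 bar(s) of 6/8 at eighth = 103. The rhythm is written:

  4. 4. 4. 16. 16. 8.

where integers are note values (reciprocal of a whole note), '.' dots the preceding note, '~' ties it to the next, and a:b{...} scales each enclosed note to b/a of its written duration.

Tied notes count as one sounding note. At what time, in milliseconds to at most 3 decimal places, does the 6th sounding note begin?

1. 0.0ms @ 0 + 1747.573ms (3)
2. 1747.573ms @ 3 + 1747.573ms (3)
3. 3495.146ms @ 6 + 1747.573ms (3)
4. 5242.718ms @ 9 + 436.893ms (3/4)
5. 5679.612ms @ 39/4 + 436.893ms (3/4)
6. 6116.505ms @ 21/2 + 873.786ms (3/2)

note 6 onset = 21/2b = 6116.505ms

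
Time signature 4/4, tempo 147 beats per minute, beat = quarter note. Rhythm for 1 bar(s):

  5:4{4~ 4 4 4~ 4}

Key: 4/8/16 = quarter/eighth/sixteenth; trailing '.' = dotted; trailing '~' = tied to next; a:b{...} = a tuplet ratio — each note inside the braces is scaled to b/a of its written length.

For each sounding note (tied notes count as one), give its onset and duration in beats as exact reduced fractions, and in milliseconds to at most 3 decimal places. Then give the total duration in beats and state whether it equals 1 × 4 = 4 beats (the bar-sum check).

1) 0.0ms=0b +653.061ms=8/5b
2) 653.061ms=8/5b +326.531ms=4/5b
3) 979.592ms=12/5b +653.061ms=8/5b
Σ=4b of 4 (147bpm 4/4) — PASS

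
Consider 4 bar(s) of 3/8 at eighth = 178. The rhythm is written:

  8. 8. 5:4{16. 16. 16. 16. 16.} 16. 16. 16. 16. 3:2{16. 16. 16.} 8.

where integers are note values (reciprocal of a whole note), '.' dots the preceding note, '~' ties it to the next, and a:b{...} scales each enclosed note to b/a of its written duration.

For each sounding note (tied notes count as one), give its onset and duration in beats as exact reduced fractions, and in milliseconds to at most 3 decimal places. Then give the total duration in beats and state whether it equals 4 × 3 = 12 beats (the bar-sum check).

1) 0.0ms=0b +505.618ms=3/2b
2) 505.618ms=3/2b +505.618ms=3/2b
3) 1011.236ms=3b +202.247ms=3/5b
4) 1213.483ms=18/5b +202.247ms=3/5b
5) 1415.73ms=21/5b +202.247ms=3/5b
6) 1617.978ms=24/5b +202.247ms=3/5b
7) 1820.225ms=27/5b +202.247ms=3/5b
8) 2022.472ms=6b +252.809ms=3/4b
9) 2275.281ms=27/4b +252.809ms=3/4b
10) 2528.09ms=15/2b +252.809ms=3/4b
11) 2780.899ms=33/4b +252.809ms=3/4b
12) 3033.708ms=9b +168.539ms=1/2b
13) 3202.247ms=19/2b +168.539ms=1/2b
14) 3370.787ms=10b +168.539ms=1/2b
15) 3539.326ms=21/2b +505.618ms=3/2b
Σ=12b of 12 (178bpm 3/8) — PASS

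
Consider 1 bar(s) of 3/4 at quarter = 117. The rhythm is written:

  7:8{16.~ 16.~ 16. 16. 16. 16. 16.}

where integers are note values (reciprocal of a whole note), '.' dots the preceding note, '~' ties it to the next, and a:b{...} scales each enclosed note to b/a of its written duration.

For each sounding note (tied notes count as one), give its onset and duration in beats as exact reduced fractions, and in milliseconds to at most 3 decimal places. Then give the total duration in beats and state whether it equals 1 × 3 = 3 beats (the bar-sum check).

1) 0.0ms=0b +659.341ms=9/7b
2) 659.341ms=9/7b +219.78ms=3/7b
3) 879.121ms=12/7b +219.78ms=3/7b
4) 1098.901ms=15/7b +219.78ms=3/7b
5) 1318.681ms=18/7b +219.78ms=3/7b
Σ=3b of 3 (117bpm 3/4) — PASS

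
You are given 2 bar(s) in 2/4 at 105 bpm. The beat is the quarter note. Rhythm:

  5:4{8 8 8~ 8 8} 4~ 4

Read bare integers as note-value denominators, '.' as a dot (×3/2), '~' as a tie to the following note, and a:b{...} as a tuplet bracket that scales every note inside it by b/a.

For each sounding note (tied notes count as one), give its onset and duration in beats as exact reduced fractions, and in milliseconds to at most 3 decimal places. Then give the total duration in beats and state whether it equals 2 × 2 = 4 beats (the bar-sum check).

1) 0.0ms=0b +228.571ms=2/5b
2) 228.571ms=2/5b +228.571ms=2/5b
3) 457.143ms=4/5b +457.143ms=4/5b
4) 914.286ms=8/5b +228.571ms=2/5b
5) 1142.857ms=2b +1142.857ms=2b
Σ=4b of 4 (105bpm 2/4) — PASS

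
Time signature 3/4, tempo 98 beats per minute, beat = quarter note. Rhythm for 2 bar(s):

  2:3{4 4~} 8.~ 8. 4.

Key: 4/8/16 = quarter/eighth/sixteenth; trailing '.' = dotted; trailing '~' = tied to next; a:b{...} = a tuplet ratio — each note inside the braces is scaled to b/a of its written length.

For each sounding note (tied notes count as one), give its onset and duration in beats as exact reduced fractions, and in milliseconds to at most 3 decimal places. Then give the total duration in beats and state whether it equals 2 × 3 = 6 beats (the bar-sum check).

1) 0.0ms=0b +918.367ms=3/2b
2) 918.367ms=3/2b +1836.735ms=3b
3) 2755.102ms=9/2b +918.367ms=3/2b
Σ=6b of 6 (98bpm 3/4) — PASS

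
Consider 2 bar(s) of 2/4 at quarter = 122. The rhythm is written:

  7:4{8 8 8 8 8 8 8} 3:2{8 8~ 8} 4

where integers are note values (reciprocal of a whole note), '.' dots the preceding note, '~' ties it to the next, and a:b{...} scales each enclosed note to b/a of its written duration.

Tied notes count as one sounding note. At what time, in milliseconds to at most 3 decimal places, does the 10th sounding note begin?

note 10 onset = 3b = 1475.41ms

1. 0.0ms @ 0 + 140.515ms (2/7)
2. 140.515ms @ 2/7 + 140.515ms (2/7)
3. 281.03ms @ 4/7 + 140.515ms (2/7)
4. 421.546ms @ 6/7 + 140.515ms (2/7)
5. 562.061ms @ 8/7 + 140.515ms (2/7)
6. 702.576ms @ 10/7 + 140.515ms (2/7)
7. 843.091ms @ 12/7 + 140.515ms (2/7)
8. 983.607ms @ 2 + 163.934ms (1/3)
9. 1147.541ms @ 7/3 + 327.869ms (2/3)
10. 1475.41ms @ 3 + 491.803ms (1)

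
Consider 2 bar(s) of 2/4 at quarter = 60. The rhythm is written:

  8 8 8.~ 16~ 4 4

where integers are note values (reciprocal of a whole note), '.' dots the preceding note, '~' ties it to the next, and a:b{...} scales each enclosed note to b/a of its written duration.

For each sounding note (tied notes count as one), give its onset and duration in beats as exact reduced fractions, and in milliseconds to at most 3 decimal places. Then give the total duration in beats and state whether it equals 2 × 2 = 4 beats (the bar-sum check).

1) 0.0ms=0b +500.0ms=1/2b
2) 500.0ms=1/2b +500.0ms=1/2b
3) 1000.0ms=1b +2000.0ms=2b
4) 3000.0ms=3b +1000.0ms=1b
Σ=4b of 4 (60bpm 2/4) — PASS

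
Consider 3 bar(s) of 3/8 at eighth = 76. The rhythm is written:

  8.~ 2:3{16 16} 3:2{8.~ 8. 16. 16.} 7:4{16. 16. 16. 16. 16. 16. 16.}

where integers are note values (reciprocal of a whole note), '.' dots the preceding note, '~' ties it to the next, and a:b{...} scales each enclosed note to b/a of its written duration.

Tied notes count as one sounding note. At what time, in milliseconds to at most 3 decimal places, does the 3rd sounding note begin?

1. 0.0ms @ 0 + 1776.316ms (9/4)
2. 1776.316ms @ 9/4 + 592.105ms (3/4)
3. 2368.421ms @ 3 + 1578.947ms (2)
4. 3947.368ms @ 5 + 394.737ms (1/2)
5. 4342.105ms @ 11/2 + 394.737ms (1/2)
6. 4736.842ms @ 6 + 338.346ms (3/7)
7. 5075.188ms @ 45/7 + 338.346ms (3/7)
8. 5413.534ms @ 48/7 + 338.346ms (3/7)
9. 5751.88ms @ 51/7 + 338.346ms (3/7)
10. 6090.226ms @ 54/7 + 338.346ms (3/7)
11. 6428.571ms @ 57/7 + 338.346ms (3/7)
12. 6766.917ms @ 60/7 + 338.346ms (3/7)

note 3 onset = 3b = 2368.421ms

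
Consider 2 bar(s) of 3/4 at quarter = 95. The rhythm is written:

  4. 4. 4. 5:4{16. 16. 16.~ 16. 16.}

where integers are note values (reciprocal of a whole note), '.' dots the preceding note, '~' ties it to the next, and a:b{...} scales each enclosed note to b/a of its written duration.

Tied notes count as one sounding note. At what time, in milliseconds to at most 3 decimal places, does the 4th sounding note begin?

1. 0.0ms @ 0 + 947.368ms (3/2)
2. 947.368ms @ 3/2 + 947.368ms (3/2)
3. 1894.737ms @ 3 + 947.368ms (3/2)
4. 2842.105ms @ 9/2 + 189.474ms (3/10)
5. 3031.579ms @ 24/5 + 189.474ms (3/10)
6. 3221.053ms @ 51/10 + 378.947ms (3/5)
7. 3600.0ms @ 57/10 + 189.474ms (3/10)

note 4 onset = 9/2b = 2842.105ms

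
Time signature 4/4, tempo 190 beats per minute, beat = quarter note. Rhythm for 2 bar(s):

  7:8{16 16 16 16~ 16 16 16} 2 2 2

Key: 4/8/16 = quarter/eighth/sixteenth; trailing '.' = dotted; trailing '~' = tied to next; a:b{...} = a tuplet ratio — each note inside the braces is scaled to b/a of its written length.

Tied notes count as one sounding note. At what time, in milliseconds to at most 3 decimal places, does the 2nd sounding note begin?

note 2 onset = 2/7b = 90.226ms

1. 0.0ms @ 0 + 90.226ms (2/7)
2. 90.226ms @ 2/7 + 90.226ms (2/7)
3. 180.451ms @ 4/7 + 90.226ms (2/7)
4. 270.677ms @ 6/7 + 180.451ms (4/7)
5. 451.128ms @ 10/7 + 90.226ms (2/7)
6. 541.353ms @ 12/7 + 90.226ms (2/7)
7. 631.579ms @ 2 + 631.579ms (2)
8. 1263.158ms @ 4 + 631.579ms (2)
9. 1894.737ms @ 6 + 631.579ms (2)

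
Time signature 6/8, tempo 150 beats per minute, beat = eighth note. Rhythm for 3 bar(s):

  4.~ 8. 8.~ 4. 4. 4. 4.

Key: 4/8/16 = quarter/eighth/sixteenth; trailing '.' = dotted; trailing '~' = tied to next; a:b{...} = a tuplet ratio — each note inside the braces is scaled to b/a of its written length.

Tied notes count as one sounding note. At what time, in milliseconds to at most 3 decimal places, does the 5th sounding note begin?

note 5 onset = 15b = 6000.0ms

1. 0.0ms @ 0 + 1800.0ms (9/2)
2. 1800.0ms @ 9/2 + 1800.0ms (9/2)
3. 3600.0ms @ 9 + 1200.0ms (3)
4. 4800.0ms @ 12 + 1200.0ms (3)
5. 6000.0ms @ 15 + 1200.0ms (3)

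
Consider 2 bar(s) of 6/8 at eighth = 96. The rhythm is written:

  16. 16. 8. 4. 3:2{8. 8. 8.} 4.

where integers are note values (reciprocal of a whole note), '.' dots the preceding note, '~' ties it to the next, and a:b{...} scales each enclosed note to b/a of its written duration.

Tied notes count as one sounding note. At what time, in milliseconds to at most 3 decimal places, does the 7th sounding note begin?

1. 0.0ms @ 0 + 468.75ms (3/4)
2. 468.75ms @ 3/4 + 468.75ms (3/4)
3. 937.5ms @ 3/2 + 937.5ms (3/2)
4. 1875.0ms @ 3 + 1875.0ms (3)
5. 3750.0ms @ 6 + 625.0ms (1)
6. 4375.0ms @ 7 + 625.0ms (1)
7. 5000.0ms @ 8 + 625.0ms (1)
8. 5625.0ms @ 9 + 1875.0ms (3)

note 7 onset = 8b = 5000.0ms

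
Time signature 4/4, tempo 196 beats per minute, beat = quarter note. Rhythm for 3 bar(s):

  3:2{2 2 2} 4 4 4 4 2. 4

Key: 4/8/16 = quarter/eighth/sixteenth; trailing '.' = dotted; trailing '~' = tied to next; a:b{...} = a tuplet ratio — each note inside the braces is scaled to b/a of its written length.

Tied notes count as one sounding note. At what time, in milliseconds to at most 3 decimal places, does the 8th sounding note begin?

1. 0.0ms @ 0 + 408.163ms (4/3)
2. 408.163ms @ 4/3 + 408.163ms (4/3)
3. 816.327ms @ 8/3 + 408.163ms (4/3)
4. 1224.49ms @ 4 + 306.122ms (1)
5. 1530.612ms @ 5 + 306.122ms (1)
6. 1836.735ms @ 6 + 306.122ms (1)
7. 2142.857ms @ 7 + 306.122ms (1)
8. 2448.98ms @ 8 + 918.367ms (3)
9. 3367.347ms @ 11 + 306.122ms (1)

note 8 onset = 8b = 2448.98ms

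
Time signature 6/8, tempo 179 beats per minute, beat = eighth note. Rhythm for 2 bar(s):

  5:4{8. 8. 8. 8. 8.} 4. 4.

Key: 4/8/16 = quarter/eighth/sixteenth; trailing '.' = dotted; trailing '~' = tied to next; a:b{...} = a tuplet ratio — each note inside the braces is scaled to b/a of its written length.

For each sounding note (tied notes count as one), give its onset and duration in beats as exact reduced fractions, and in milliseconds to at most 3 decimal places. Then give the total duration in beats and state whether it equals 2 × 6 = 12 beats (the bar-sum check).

1) 0.0ms=0b +402.235ms=6/5b
2) 402.235ms=6/5b +402.235ms=6/5b
3) 804.469ms=12/5b +402.235ms=6/5b
4) 1206.704ms=18/5b +402.235ms=6/5b
5) 1608.939ms=24/5b +402.235ms=6/5b
6) 2011.173ms=6b +1005.587ms=3b
7) 3016.76ms=9b +1005.587ms=3b
Σ=12b of 12 (179bpm 6/8) — PASS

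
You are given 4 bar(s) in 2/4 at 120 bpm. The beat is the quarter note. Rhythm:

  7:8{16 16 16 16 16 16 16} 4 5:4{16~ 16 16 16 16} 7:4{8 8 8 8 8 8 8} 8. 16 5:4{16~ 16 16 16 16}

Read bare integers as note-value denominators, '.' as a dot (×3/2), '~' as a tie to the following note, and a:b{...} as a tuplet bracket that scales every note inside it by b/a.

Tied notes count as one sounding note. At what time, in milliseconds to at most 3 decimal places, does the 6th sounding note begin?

1. 0.0ms @ 0 + 142.857ms (2/7)
2. 142.857ms @ 2/7 + 142.857ms (2/7)
3. 285.714ms @ 4/7 + 142.857ms (2/7)
4. 428.571ms @ 6/7 + 142.857ms (2/7)
5. 571.429ms @ 8/7 + 142.857ms (2/7)
6. 714.286ms @ 10/7 + 142.857ms (2/7)
7. 857.143ms @ 12/7 + 142.857ms (2/7)
8. 1000.0ms @ 2 + 500.0ms (1)
9. 1500.0ms @ 3 + 200.0ms (2/5)
10. 1700.0ms @ 17/5 + 100.0ms (1/5)
11. 1800.0ms @ 18/5 + 100.0ms (1/5)
12. 1900.0ms @ 19/5 + 100.0ms (1/5)
13. 2000.0ms @ 4 + 142.857ms (2/7)
14. 2142.857ms @ 30/7 + 142.857ms (2/7)
15. 2285.714ms @ 32/7 + 142.857ms (2/7)
16. 2428.571ms @ 34/7 + 142.857ms (2/7)
17. 2571.429ms @ 36/7 + 142.857ms (2/7)
18. 2714.286ms @ 38/7 + 142.857ms (2/7)
19. 2857.143ms @ 40/7 + 142.857ms (2/7)
20. 3000.0ms @ 6 + 375.0ms (3/4)
21. 3375.0ms @ 27/4 + 125.0ms (1/4)
22. 3500.0ms @ 7 + 200.0ms (2/5)
23. 3700.0ms @ 37/5 + 100.0ms (1/5)
24. 3800.0ms @ 38/5 + 100.0ms (1/5)
25. 3900.0ms @ 39/5 + 100.0ms (1/5)

note 6 onset = 10/7b = 714.286ms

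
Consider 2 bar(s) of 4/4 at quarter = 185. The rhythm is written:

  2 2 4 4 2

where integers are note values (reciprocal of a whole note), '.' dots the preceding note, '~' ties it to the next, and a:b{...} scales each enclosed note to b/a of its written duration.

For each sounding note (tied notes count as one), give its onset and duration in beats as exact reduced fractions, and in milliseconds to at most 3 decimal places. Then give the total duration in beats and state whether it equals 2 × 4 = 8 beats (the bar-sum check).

1) 0.0ms=0b +648.649ms=2b
2) 648.649ms=2b +648.649ms=2b
3) 1297.297ms=4b +324.324ms=1b
4) 1621.622ms=5b +324.324ms=1b
5) 1945.946ms=6b +648.649ms=2b
Σ=8b of 8 (185bpm 4/4) — PASS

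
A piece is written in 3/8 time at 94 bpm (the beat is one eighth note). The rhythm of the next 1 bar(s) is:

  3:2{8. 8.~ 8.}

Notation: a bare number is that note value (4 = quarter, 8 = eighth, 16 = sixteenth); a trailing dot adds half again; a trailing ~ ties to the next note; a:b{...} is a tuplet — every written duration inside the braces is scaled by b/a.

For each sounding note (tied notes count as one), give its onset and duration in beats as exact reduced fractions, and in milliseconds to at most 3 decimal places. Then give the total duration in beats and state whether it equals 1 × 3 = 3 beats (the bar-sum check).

1) 0.0ms=0b +638.298ms=1b
2) 638.298ms=1b +1276.596ms=2b
Σ=3b of 3 (94bpm 3/8) — PASS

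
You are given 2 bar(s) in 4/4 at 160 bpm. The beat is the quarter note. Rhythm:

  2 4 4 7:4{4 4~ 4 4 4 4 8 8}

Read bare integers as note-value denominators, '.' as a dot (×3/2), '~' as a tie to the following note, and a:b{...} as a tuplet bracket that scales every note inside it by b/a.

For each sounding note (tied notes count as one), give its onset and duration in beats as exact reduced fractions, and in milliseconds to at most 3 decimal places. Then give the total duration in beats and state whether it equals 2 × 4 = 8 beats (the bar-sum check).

1) 0.0ms=0b +750.0ms=2b
2) 750.0ms=2b +375.0ms=1b
3) 1125.0ms=3b +375.0ms=1b
4) 1500.0ms=4b +214.286ms=4/7b
5) 1714.286ms=32/7b +428.571ms=8/7b
6) 2142.857ms=40/7b +214.286ms=4/7b
7) 2357.143ms=44/7b +214.286ms=4/7b
8) 2571.429ms=48/7b +214.286ms=4/7b
9) 2785.714ms=52/7b +107.143ms=2/7b
10) 2892.857ms=54/7b +107.143ms=2/7b
Σ=8b of 8 (160bpm 4/4) — PASS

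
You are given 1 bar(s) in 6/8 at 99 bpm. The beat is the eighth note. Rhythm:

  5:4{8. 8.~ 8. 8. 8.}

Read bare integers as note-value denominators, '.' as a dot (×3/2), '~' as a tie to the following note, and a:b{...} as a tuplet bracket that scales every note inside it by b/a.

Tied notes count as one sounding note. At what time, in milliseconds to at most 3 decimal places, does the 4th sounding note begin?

1. 0.0ms @ 0 + 727.273ms (6/5)
2. 727.273ms @ 6/5 + 1454.545ms (12/5)
3. 2181.818ms @ 18/5 + 727.273ms (6/5)
4. 2909.091ms @ 24/5 + 727.273ms (6/5)

note 4 onset = 24/5b = 2909.091ms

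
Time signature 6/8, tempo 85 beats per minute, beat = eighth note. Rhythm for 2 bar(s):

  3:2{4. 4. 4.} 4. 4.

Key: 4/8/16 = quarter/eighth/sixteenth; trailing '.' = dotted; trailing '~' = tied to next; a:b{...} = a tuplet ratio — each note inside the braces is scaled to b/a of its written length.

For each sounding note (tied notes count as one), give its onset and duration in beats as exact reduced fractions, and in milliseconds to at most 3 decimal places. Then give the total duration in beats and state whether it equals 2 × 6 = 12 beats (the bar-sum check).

1) 0.0ms=0b +1411.765ms=2b
2) 1411.765ms=2b +1411.765ms=2b
3) 2823.529ms=4b +1411.765ms=2b
4) 4235.294ms=6b +2117.647ms=3b
5) 6352.941ms=9b +2117.647ms=3b
Σ=12b of 12 (85bpm 6/8) — PASS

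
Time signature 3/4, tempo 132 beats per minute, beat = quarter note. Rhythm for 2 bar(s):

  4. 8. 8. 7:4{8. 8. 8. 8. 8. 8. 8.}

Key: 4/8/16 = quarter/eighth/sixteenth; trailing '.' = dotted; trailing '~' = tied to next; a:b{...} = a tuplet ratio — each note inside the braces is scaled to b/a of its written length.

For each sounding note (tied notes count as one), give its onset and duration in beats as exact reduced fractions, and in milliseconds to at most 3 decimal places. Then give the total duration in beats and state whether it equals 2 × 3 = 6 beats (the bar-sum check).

1) 0.0ms=0b +681.818ms=3/2b
2) 681.818ms=3/2b +340.909ms=3/4b
3) 1022.727ms=9/4b +340.909ms=3/4b
4) 1363.636ms=3b +194.805ms=3/7b
5) 1558.442ms=24/7b +194.805ms=3/7b
6) 1753.247ms=27/7b +194.805ms=3/7b
7) 1948.052ms=30/7b +194.805ms=3/7b
8) 2142.857ms=33/7b +194.805ms=3/7b
9) 2337.662ms=36/7b +194.805ms=3/7b
10) 2532.468ms=39/7b +194.805ms=3/7b
Σ=6b of 6 (132bpm 3/4) — PASS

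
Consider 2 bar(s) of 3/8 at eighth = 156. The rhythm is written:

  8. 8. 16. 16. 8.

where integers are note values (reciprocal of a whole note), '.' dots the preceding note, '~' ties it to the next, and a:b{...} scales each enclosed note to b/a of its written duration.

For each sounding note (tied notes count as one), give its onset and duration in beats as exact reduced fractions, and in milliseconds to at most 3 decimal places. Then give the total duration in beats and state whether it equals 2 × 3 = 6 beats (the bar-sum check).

1) 0.0ms=0b +576.923ms=3/2b
2) 576.923ms=3/2b +576.923ms=3/2b
3) 1153.846ms=3b +288.462ms=3/4b
4) 1442.308ms=15/4b +288.462ms=3/4b
5) 1730.769ms=9/2b +576.923ms=3/2b
Σ=6b of 6 (156bpm 3/8) — PASS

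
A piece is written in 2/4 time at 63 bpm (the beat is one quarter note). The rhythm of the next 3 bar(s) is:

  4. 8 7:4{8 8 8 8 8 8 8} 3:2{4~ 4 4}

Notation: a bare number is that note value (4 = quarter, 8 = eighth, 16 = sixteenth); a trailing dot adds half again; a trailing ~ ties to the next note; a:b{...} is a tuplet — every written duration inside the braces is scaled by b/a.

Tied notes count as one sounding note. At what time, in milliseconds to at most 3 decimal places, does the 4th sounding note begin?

note 4 onset = 16/7b = 2176.871ms

1. 0.0ms @ 0 + 1428.571ms (3/2)
2. 1428.571ms @ 3/2 + 476.19ms (1/2)
3. 1904.762ms @ 2 + 272.109ms (2/7)
4. 2176.871ms @ 16/7 + 272.109ms (2/7)
5. 2448.98ms @ 18/7 + 272.109ms (2/7)
6. 2721.088ms @ 20/7 + 272.109ms (2/7)
7. 2993.197ms @ 22/7 + 272.109ms (2/7)
8. 3265.306ms @ 24/7 + 272.109ms (2/7)
9. 3537.415ms @ 26/7 + 272.109ms (2/7)
10. 3809.524ms @ 4 + 1269.841ms (4/3)
11. 5079.365ms @ 16/3 + 634.921ms (2/3)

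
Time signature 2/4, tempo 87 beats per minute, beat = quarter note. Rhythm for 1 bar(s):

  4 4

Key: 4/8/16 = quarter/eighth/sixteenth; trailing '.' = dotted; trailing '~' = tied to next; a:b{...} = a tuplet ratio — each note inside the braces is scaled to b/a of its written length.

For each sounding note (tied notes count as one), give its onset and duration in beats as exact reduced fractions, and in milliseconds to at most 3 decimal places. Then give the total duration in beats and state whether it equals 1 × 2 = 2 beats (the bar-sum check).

1) 0.0ms=0b +689.655ms=1b
2) 689.655ms=1b +689.655ms=1b
Σ=2b of 2 (87bpm 2/4) — PASS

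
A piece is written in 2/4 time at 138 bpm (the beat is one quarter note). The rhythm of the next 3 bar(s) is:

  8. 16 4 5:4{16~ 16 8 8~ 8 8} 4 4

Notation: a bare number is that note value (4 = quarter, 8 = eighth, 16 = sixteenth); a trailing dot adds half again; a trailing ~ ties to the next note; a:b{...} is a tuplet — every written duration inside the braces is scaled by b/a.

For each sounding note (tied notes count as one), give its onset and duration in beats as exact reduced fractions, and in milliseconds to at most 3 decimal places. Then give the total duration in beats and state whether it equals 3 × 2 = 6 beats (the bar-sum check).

1) 0.0ms=0b +326.087ms=3/4b
2) 326.087ms=3/4b +108.696ms=1/4b
3) 434.783ms=1b +434.783ms=1b
4) 869.565ms=2b +173.913ms=2/5b
5) 1043.478ms=12/5b +173.913ms=2/5b
6) 1217.391ms=14/5b +347.826ms=4/5b
7) 1565.217ms=18/5b +173.913ms=2/5b
8) 1739.13ms=4b +434.783ms=1b
9) 2173.913ms=5b +434.783ms=1b
Σ=6b of 6 (138bpm 2/4) — PASS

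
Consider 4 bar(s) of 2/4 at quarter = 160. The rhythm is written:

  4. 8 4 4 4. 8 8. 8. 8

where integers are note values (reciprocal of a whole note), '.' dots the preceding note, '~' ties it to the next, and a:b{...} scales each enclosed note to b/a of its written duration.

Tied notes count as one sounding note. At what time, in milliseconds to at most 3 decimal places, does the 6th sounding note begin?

note 6 onset = 11/2b = 2062.5ms

1. 0.0ms @ 0 + 562.5ms (3/2)
2. 562.5ms @ 3/2 + 187.5ms (1/2)
3. 750.0ms @ 2 + 375.0ms (1)
4. 1125.0ms @ 3 + 375.0ms (1)
5. 1500.0ms @ 4 + 562.5ms (3/2)
6. 2062.5ms @ 11/2 + 187.5ms (1/2)
7. 2250.0ms @ 6 + 281.25ms (3/4)
8. 2531.25ms @ 27/4 + 281.25ms (3/4)
9. 2812.5ms @ 15/2 + 187.5ms (1/2)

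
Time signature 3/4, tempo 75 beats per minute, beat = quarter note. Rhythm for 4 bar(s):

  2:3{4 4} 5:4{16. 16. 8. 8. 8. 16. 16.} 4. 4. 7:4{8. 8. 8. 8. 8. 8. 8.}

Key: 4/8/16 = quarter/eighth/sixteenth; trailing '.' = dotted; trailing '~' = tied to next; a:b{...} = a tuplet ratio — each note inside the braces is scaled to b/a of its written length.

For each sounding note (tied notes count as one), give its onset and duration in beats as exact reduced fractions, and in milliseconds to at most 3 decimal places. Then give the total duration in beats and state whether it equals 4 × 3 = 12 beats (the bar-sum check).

1) 0.0ms=0b +1200.0ms=3/2b
2) 1200.0ms=3/2b +1200.0ms=3/2b
3) 2400.0ms=3b +240.0ms=3/10b
4) 2640.0ms=33/10b +240.0ms=3/10b
5) 2880.0ms=18/5b +480.0ms=3/5b
6) 3360.0ms=21/5b +480.0ms=3/5b
7) 3840.0ms=24/5b +480.0ms=3/5b
8) 4320.0ms=27/5b +240.0ms=3/10b
9) 4560.0ms=57/10b +240.0ms=3/10b
10) 4800.0ms=6b +1200.0ms=3/2b
11) 6000.0ms=15/2b +1200.0ms=3/2b
12) 7200.0ms=9b +342.857ms=3/7b
13) 7542.857ms=66/7b +342.857ms=3/7b
14) 7885.714ms=69/7b +342.857ms=3/7b
15) 8228.571ms=72/7b +342.857ms=3/7b
16) 8571.429ms=75/7b +342.857ms=3/7b
17) 8914.286ms=78/7b +342.857ms=3/7b
18) 9257.143ms=81/7b +342.857ms=3/7b
Σ=12b of 12 (75bpm 3/4) — PASS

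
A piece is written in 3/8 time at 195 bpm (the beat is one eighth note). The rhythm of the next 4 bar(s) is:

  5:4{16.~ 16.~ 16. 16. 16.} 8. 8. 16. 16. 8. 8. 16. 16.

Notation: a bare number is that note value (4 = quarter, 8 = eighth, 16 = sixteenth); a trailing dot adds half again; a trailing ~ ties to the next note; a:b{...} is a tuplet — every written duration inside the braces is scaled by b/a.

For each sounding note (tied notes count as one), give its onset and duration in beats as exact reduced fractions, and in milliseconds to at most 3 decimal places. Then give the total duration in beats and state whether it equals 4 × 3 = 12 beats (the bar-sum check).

1) 0.0ms=0b +553.846ms=9/5b
2) 553.846ms=9/5b +184.615ms=3/5b
3) 738.462ms=12/5b +184.615ms=3/5b
4) 923.077ms=3b +461.538ms=3/2b
5) 1384.615ms=9/2b +461.538ms=3/2b
6) 1846.154ms=6b +230.769ms=3/4b
7) 2076.923ms=27/4b +230.769ms=3/4b
8) 2307.692ms=15/2b +461.538ms=3/2b
9) 2769.231ms=9b +461.538ms=3/2b
10) 3230.769ms=21/2b +230.769ms=3/4b
11) 3461.538ms=45/4b +230.769ms=3/4b
Σ=12b of 12 (195bpm 3/8) — PASS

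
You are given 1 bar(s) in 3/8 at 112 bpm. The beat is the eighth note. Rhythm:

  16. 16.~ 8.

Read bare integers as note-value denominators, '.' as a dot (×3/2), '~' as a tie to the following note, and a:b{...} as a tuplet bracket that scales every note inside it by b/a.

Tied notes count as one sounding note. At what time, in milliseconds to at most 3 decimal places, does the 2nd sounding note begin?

note 2 onset = 3/4b = 401.786ms

1. 0.0ms @ 0 + 401.786ms (3/4)
2. 401.786ms @ 3/4 + 1205.357ms (9/4)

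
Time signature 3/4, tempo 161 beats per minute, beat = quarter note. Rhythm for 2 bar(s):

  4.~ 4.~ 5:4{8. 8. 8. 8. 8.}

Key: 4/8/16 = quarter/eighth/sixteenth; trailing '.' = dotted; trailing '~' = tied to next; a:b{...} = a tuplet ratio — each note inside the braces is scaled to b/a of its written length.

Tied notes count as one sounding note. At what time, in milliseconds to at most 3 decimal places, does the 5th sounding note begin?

note 5 onset = 27/5b = 2012.422ms

1. 0.0ms @ 0 + 1341.615ms (18/5)
2. 1341.615ms @ 18/5 + 223.602ms (3/5)
3. 1565.217ms @ 21/5 + 223.602ms (3/5)
4. 1788.82ms @ 24/5 + 223.602ms (3/5)
5. 2012.422ms @ 27/5 + 223.602ms (3/5)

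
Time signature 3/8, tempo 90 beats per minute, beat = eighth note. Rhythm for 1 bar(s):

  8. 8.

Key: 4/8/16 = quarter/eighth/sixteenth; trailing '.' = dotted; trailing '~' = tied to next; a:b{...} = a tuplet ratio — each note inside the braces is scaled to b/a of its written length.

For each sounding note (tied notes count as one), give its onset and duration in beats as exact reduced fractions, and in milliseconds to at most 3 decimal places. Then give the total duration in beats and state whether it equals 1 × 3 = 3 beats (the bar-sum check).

1) 0.0ms=0b +1000.0ms=3/2b
2) 1000.0ms=3/2b +1000.0ms=3/2b
Σ=3b of 3 (90bpm 3/8) — PASS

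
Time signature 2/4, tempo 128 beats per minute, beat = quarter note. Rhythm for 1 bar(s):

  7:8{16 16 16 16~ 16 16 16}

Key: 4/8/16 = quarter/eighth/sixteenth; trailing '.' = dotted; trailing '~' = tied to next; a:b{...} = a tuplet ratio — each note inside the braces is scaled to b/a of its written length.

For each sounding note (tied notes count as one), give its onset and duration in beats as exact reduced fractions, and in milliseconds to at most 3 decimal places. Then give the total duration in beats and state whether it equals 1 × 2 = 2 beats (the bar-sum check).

1) 0.0ms=0b +133.929ms=2/7b
2) 133.929ms=2/7b +133.929ms=2/7b
3) 267.857ms=4/7b +133.929ms=2/7b
4) 401.786ms=6/7b +267.857ms=4/7b
5) 669.643ms=10/7b +133.929ms=2/7b
6) 803.571ms=12/7b +133.929ms=2/7b
Σ=2b of 2 (128bpm 2/4) — PASS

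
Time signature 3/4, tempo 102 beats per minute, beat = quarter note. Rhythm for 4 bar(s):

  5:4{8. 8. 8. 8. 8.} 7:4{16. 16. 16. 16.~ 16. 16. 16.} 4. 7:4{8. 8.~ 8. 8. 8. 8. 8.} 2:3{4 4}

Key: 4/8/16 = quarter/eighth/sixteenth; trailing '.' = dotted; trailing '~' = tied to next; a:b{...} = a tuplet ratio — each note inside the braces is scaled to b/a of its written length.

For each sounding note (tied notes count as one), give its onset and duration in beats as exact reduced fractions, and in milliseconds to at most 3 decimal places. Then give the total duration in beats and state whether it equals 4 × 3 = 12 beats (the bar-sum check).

1) 0.0ms=0b +352.941ms=3/5b
2) 352.941ms=3/5b +352.941ms=3/5b
3) 705.882ms=6/5b +352.941ms=3/5b
4) 1058.824ms=9/5b +352.941ms=3/5b
5) 1411.765ms=12/5b +352.941ms=3/5b
6) 1764.706ms=3b +126.05ms=3/14b
7) 1890.756ms=45/14b +126.05ms=3/14b
8) 2016.807ms=24/7b +126.05ms=3/14b
9) 2142.857ms=51/14b +252.101ms=3/7b
10) 2394.958ms=57/14b +126.05ms=3/14b
11) 2521.008ms=30/7b +126.05ms=3/14b
12) 2647.059ms=9/2b +882.353ms=3/2b
13) 3529.412ms=6b +252.101ms=3/7b
14) 3781.513ms=45/7b +504.202ms=6/7b
15) 4285.714ms=51/7b +252.101ms=3/7b
16) 4537.815ms=54/7b +252.101ms=3/7b
17) 4789.916ms=57/7b +252.101ms=3/7b
18) 5042.017ms=60/7b +252.101ms=3/7b
19) 5294.118ms=9b +882.353ms=3/2b
20) 6176.471ms=21/2b +882.353ms=3/2b
Σ=12b of 12 (102bpm 3/4) — PASS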